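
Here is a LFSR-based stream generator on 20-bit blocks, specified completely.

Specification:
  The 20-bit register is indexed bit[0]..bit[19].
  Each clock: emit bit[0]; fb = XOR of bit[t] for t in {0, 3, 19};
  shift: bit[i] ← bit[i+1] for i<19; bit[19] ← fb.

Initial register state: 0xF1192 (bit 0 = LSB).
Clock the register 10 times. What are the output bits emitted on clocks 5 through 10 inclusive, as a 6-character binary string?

reg_0 = 0xF1192
clock 1: out=0, reg = 0xF88C9
clock 2: out=1, reg = 0xFC464
clock 3: out=0, reg = 0xFE232
clock 4: out=0, reg = 0xFF119
clock 5: out=1, reg = 0xFF88C
clock 6: out=0, reg = 0x7FC46
clock 7: out=0, reg = 0x3FE23
clock 8: out=1, reg = 0x9FF11
clock 9: out=1, reg = 0x4FF88
clock 10: out=0, reg = 0xA7FC4

100110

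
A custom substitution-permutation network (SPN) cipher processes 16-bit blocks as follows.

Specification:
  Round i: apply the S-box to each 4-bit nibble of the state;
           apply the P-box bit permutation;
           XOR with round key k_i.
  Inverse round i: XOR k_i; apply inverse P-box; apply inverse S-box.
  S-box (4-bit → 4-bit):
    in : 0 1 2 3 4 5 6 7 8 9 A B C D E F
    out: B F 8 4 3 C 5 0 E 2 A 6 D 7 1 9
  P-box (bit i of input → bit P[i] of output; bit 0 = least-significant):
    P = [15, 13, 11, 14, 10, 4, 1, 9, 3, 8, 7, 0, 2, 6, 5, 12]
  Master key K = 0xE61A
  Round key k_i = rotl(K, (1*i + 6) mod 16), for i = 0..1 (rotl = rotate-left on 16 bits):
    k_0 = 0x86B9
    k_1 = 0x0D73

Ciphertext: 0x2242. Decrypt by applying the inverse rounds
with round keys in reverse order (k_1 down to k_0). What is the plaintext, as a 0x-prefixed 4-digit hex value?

0x53DD

s_0 = ciphertext = 0x2242
s_1 = InvRound(s_0, k_1) = 0x3A0B
s_2 = InvRound(s_1, k_0) = 0x53DD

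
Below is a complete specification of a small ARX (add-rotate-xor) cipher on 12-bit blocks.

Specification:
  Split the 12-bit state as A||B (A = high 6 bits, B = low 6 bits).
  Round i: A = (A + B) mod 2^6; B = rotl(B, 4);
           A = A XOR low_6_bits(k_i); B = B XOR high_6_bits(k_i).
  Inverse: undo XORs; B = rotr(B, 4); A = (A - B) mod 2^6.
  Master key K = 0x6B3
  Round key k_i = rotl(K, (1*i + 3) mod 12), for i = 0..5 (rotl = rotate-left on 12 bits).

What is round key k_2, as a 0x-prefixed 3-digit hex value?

0x66D

K = 0x6B3
k_0 = rotl(K, (1*0+3) mod 12) = rotl(K, 3) = 0x59B
k_1 = rotl(K, (1*1+3) mod 12) = rotl(K, 4) = 0xB36
k_2 = rotl(K, (1*2+3) mod 12) = rotl(K, 5) = 0x66D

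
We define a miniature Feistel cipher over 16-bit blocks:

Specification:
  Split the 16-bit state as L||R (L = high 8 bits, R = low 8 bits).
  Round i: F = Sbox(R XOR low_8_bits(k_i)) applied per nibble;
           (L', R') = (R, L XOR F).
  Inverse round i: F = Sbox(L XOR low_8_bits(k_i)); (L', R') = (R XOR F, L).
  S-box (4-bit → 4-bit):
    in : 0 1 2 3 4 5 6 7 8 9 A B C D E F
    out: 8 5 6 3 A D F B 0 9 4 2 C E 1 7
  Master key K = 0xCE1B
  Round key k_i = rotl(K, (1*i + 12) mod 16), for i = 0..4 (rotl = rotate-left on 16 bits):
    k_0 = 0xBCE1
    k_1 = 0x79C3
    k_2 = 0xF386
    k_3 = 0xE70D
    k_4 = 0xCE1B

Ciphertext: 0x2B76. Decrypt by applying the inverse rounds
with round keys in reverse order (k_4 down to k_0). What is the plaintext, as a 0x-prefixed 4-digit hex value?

0xD204

s_0 = ciphertext = 0x2B76
s_1 = InvRound(s_0, k_4) = 0x4E2B
s_2 = InvRound(s_1, k_3) = 0x884E
s_3 = InvRound(s_2, k_2) = 0xCF88
s_4 = InvRound(s_3, k_1) = 0x04CF
s_5 = InvRound(s_4, k_0) = 0xD204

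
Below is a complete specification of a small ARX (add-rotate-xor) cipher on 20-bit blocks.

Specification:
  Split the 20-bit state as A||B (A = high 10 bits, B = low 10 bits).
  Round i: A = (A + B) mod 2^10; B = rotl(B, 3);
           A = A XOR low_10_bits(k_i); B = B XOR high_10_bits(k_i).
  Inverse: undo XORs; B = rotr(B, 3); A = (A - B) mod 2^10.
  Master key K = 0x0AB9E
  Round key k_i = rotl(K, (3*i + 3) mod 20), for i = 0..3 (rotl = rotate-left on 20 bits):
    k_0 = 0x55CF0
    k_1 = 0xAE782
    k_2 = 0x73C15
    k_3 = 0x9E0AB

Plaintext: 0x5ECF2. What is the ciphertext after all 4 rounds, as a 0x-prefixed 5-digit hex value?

0x6370B

s_0 = plaintext = 0x5ECF2
s_1 = Round(s_0, k_0) = 0xA76C6
s_2 = Round(s_1, k_1) = 0xB848C
s_3 = Round(s_2, k_2) = 0xDE1AE
s_4 = Round(s_3, k_3) = 0x6370B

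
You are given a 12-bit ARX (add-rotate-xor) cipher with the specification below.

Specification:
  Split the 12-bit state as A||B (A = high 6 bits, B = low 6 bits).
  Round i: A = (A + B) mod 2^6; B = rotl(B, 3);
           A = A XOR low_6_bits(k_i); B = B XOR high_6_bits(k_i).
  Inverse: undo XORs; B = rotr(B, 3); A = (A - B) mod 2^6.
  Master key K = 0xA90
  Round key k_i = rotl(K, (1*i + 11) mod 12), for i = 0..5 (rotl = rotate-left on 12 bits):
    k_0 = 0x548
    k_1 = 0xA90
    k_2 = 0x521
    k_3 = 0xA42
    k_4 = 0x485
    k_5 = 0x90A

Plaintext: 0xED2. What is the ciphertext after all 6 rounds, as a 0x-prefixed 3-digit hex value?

0x12F

s_0 = plaintext = 0xED2
s_1 = Round(s_0, k_0) = 0x147
s_2 = Round(s_1, k_1) = 0x712
s_3 = Round(s_2, k_2) = 0x3C6
s_4 = Round(s_3, k_3) = 0x5D9
s_5 = Round(s_4, k_4) = 0xD59
s_6 = Round(s_5, k_5) = 0x12F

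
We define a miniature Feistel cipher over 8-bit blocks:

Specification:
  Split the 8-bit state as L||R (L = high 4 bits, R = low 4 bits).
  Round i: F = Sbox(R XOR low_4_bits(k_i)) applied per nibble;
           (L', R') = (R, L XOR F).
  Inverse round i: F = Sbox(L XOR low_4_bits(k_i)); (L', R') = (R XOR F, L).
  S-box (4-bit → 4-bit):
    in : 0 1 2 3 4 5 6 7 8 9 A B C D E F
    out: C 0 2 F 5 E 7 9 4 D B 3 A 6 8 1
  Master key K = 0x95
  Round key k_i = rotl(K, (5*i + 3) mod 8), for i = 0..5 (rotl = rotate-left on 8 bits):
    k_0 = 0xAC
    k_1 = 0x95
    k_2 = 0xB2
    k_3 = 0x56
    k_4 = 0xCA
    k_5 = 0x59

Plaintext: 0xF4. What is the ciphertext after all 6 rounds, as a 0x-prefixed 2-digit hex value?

s_0 = plaintext = 0xF4
s_1 = Round(s_0, k_0) = 0x4B
s_2 = Round(s_1, k_1) = 0xBC
s_3 = Round(s_2, k_2) = 0xC3
s_4 = Round(s_3, k_3) = 0x32
s_5 = Round(s_4, k_4) = 0x27
s_6 = Round(s_5, k_5) = 0x7A

0x7A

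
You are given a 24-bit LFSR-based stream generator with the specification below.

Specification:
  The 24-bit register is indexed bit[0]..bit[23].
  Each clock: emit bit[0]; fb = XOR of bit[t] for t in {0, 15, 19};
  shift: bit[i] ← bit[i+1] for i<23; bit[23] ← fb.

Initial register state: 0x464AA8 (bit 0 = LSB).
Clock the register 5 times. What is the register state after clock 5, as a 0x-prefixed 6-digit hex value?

reg_0 = 0x464AA8
clock 1: out=0, reg = 0x232554
clock 2: out=0, reg = 0x1192AA
clock 3: out=0, reg = 0x88C955
clock 4: out=1, reg = 0xC464AA
clock 5: out=0, reg = 0x623255

0x623255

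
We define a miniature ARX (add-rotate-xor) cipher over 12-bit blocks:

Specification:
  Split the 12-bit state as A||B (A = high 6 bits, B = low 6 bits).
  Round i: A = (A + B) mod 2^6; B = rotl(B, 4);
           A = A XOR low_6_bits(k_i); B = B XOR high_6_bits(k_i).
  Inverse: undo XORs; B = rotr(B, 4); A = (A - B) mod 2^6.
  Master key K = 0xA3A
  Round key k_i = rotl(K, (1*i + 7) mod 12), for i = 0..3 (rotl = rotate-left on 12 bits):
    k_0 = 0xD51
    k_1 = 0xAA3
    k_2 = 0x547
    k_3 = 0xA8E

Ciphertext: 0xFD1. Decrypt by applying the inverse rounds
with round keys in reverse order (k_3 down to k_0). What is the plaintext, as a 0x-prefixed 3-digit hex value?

0x747

s_0 = ciphertext = 0xFD1
s_1 = InvRound(s_0, k_3) = 0x0AF
s_2 = InvRound(s_1, k_2) = 0x6AB
s_3 = InvRound(s_2, k_1) = 0xD44
s_4 = InvRound(s_3, k_0) = 0x747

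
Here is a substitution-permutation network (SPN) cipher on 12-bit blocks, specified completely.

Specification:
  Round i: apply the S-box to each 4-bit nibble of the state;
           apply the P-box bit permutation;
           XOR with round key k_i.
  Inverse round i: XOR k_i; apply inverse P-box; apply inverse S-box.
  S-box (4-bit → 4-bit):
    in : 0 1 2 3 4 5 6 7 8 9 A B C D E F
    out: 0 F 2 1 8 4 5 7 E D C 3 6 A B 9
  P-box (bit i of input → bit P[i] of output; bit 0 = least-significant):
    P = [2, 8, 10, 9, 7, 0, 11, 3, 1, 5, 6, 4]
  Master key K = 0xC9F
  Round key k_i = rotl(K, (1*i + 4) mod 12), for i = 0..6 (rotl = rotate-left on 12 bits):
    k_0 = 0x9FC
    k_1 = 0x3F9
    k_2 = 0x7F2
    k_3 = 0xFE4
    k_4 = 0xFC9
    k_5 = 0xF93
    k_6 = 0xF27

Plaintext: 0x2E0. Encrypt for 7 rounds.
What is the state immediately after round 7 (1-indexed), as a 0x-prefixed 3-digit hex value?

s_0 = plaintext = 0x2E0
s_1 = Round(s_0, k_0) = 0x955
s_2 = Round(s_1, k_1) = 0xFAB
s_3 = Round(s_2, k_2) = 0xEEC
s_4 = Round(s_3, k_3) = 0xA5F
s_5 = Round(s_4, k_4) = 0x59D
s_6 = Round(s_5, k_5) = 0x45B
s_7 = Round(s_6, k_6) = 0x633

0x633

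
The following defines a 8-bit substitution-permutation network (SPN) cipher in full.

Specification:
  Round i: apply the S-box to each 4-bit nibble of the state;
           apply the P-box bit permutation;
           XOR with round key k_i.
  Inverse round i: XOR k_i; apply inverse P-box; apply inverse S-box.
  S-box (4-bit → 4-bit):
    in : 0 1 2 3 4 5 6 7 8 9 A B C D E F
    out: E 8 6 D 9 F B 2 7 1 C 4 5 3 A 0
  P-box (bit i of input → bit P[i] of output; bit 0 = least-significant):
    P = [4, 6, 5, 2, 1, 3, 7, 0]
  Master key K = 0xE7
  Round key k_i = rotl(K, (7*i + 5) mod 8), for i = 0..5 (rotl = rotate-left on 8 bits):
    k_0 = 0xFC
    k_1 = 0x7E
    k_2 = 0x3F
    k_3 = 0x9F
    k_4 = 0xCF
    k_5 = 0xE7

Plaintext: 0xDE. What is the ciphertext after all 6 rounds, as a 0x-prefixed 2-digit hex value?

s_0 = plaintext = 0xDE
s_1 = Round(s_0, k_0) = 0xB2
s_2 = Round(s_1, k_1) = 0x9E
s_3 = Round(s_2, k_2) = 0x79
s_4 = Round(s_3, k_3) = 0x87
s_5 = Round(s_4, k_4) = 0x05
s_6 = Round(s_5, k_5) = 0x1A

0x1A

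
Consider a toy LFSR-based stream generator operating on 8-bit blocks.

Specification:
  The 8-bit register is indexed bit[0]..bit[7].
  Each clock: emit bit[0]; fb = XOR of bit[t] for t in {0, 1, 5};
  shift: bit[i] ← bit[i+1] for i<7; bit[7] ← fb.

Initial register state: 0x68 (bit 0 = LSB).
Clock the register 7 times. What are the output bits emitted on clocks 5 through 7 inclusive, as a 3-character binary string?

reg_0 = 0x68
clock 1: out=0, reg = 0xB4
clock 2: out=0, reg = 0xDA
clock 3: out=0, reg = 0xED
clock 4: out=1, reg = 0x76
clock 5: out=0, reg = 0x3B
clock 6: out=1, reg = 0x9D
clock 7: out=1, reg = 0xCE

011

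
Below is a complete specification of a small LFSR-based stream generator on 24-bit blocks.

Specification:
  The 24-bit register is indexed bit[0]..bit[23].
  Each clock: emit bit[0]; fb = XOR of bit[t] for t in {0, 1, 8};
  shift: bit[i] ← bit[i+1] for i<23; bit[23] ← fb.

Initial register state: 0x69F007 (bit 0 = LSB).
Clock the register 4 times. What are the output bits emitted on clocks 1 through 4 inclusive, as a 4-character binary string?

reg_0 = 0x69F007
clock 1: out=1, reg = 0x34F803
clock 2: out=1, reg = 0x1A7C01
clock 3: out=1, reg = 0x8D3E00
clock 4: out=0, reg = 0x469F00

1110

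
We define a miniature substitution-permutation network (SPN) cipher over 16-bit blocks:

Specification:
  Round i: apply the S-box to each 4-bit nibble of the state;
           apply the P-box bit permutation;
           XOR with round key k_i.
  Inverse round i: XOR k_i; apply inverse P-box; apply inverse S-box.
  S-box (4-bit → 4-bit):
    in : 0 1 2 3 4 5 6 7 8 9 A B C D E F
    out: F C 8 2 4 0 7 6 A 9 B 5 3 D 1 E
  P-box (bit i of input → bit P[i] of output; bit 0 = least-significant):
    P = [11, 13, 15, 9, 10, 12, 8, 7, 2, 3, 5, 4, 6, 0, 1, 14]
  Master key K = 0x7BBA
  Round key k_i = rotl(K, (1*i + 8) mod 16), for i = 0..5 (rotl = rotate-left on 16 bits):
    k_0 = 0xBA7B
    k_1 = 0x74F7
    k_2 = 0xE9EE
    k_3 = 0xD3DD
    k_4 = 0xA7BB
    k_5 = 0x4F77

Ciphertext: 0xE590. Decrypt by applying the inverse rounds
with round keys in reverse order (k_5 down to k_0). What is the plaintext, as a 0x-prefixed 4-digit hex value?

s_0 = ciphertext = 0xE590
s_1 = InvRound(s_0, k_5) = 0x6B20
s_2 = InvRound(s_1, k_4) = 0xF89B
s_3 = InvRound(s_2, k_3) = 0xBE4A
s_4 = InvRound(s_3, k_2) = 0x2B02
s_5 = InvRound(s_4, k_1) = 0xAD09
s_6 = InvRound(s_5, k_0) = 0xB162

0xB162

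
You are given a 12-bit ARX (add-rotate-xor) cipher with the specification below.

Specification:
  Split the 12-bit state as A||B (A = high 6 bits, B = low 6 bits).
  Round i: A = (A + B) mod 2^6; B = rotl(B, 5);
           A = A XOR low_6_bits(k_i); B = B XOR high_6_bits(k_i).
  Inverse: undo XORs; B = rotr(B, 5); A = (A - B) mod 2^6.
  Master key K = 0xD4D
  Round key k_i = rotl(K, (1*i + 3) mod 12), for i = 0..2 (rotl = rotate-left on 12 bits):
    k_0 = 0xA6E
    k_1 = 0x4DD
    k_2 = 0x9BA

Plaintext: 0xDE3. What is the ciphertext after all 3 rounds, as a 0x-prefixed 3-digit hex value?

s_0 = plaintext = 0xDE3
s_1 = Round(s_0, k_0) = 0xD18
s_2 = Round(s_1, k_1) = 0x45F
s_3 = Round(s_2, k_2) = 0x289

0x289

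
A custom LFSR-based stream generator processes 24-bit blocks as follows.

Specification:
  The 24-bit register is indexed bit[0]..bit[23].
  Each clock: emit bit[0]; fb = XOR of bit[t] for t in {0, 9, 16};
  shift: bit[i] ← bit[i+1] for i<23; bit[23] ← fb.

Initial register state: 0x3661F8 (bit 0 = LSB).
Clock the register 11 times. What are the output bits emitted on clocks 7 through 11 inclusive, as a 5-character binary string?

reg_0 = 0x3661F8
clock 1: out=0, reg = 0x1B30FC
clock 2: out=0, reg = 0x8D987E
clock 3: out=0, reg = 0xC6CC3F
clock 4: out=1, reg = 0xE3661F
clock 5: out=1, reg = 0xF1B30F
clock 6: out=1, reg = 0xF8D987
clock 7: out=1, reg = 0xFC6CC3
clock 8: out=1, reg = 0xFE3661
clock 9: out=1, reg = 0x7F1B30
clock 10: out=0, reg = 0x3F8D98
clock 11: out=0, reg = 0x9FC6CC

11100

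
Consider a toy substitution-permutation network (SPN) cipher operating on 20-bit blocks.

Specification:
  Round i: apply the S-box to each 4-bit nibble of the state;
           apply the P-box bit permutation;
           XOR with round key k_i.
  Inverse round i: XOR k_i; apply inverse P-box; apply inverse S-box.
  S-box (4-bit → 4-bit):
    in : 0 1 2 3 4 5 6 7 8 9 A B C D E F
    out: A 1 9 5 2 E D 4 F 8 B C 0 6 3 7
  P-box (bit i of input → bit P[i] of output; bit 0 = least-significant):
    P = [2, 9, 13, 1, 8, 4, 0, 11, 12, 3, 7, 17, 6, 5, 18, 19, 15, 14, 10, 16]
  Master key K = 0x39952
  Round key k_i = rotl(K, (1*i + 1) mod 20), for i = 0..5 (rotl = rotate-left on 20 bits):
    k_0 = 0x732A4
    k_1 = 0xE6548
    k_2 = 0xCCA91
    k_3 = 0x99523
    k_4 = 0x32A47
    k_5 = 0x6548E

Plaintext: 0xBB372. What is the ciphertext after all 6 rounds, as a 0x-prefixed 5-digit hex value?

0x10007

s_0 = plaintext = 0xBB372
s_1 = Round(s_0, k_0) = 0xA2623
s_2 = Round(s_1, k_1) = 0x59C8C
s_3 = Round(s_2, k_2) = 0x58780
s_4 = Round(s_3, k_3) = 0x4DAD0
s_5 = Round(s_4, k_4) = 0x5787C
s_6 = Round(s_5, k_5) = 0x10007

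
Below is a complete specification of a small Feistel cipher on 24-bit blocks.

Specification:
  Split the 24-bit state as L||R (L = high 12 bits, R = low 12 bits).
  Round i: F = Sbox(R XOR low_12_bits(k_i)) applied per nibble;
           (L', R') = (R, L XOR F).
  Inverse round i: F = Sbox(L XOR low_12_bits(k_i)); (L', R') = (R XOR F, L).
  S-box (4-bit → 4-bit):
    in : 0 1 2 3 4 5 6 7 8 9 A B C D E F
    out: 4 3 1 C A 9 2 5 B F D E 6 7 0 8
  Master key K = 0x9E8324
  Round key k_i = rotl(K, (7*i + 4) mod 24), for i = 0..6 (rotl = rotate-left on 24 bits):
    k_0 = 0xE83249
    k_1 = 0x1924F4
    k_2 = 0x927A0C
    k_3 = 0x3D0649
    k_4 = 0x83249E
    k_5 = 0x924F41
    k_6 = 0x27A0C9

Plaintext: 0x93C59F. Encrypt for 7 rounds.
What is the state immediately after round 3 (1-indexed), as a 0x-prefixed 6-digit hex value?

s_0 = plaintext = 0x93C59F
s_1 = Round(s_0, k_0) = 0x59FC4E
s_2 = Round(s_1, k_1) = 0xC4EE72
s_3 = Round(s_2, k_2) = 0xE7261E
s_4 = Round(s_3, k_3) = 0x61EAE7
s_5 = Round(s_4, k_4) = 0xAE7641
s_6 = Round(s_5, k_5) = 0x6415A3
s_7 = Round(s_6, k_6) = 0x5A3F6C

0xE7261E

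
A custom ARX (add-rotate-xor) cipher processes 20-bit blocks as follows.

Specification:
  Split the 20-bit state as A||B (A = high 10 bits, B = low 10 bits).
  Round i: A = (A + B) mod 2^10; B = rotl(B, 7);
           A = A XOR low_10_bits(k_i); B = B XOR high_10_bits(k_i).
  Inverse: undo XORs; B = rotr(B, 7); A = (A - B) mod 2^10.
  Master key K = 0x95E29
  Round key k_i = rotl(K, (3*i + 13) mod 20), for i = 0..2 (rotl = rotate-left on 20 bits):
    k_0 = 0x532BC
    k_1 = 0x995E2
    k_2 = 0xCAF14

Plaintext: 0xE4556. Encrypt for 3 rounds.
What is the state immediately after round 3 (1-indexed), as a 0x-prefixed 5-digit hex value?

0x5638E

s_0 = plaintext = 0xE4556
s_1 = Round(s_0, k_0) = 0x96E66
s_2 = Round(s_1, k_1) = 0x48D29
s_3 = Round(s_2, k_2) = 0x5638E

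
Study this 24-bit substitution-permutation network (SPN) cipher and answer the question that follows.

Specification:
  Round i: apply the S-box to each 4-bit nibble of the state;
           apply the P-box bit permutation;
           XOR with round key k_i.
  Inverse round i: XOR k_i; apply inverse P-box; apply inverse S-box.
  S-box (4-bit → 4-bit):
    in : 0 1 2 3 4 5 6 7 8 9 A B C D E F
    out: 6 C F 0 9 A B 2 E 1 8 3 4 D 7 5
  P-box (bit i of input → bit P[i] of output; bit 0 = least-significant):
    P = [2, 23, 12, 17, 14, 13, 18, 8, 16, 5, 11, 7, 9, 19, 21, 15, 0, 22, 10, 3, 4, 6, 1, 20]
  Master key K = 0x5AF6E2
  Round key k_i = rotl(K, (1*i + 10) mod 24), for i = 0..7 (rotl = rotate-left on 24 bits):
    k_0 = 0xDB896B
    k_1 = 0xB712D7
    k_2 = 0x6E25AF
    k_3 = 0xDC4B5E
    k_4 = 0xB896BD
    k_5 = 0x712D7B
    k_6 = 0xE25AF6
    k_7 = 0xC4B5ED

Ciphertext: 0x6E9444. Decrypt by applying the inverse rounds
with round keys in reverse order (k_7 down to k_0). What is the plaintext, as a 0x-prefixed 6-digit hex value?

s_0 = ciphertext = 0x6E9444
s_1 = InvRound(s_0, k_7) = 0x340555
s_2 = InvRound(s_1, k_6) = 0x1E98D8
s_3 = InvRound(s_2, k_5) = 0xCE8681
s_4 = InvRound(s_3, k_4) = 0x45C7CD
s_5 = InvRound(s_4, k_3) = 0xDF5D37
s_6 = InvRound(s_5, k_2) = 0x4ACDB0
s_7 = InvRound(s_6, k_1) = 0x8E2EDE
s_8 = InvRound(s_7, k_0) = 0x4E4689

0x4E4689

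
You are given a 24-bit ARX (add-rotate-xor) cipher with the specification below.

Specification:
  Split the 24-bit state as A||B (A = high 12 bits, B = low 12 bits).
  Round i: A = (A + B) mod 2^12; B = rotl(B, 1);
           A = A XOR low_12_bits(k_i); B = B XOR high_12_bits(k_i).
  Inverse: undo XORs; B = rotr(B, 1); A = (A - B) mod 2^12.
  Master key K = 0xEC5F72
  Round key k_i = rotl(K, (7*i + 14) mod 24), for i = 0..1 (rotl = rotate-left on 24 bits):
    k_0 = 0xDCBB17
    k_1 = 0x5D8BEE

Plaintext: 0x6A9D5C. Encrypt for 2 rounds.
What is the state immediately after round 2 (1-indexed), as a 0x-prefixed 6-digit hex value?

s_0 = plaintext = 0x6A9D5C
s_1 = Round(s_0, k_0) = 0xF12772
s_2 = Round(s_1, k_1) = 0xD6AB3C

0xD6AB3C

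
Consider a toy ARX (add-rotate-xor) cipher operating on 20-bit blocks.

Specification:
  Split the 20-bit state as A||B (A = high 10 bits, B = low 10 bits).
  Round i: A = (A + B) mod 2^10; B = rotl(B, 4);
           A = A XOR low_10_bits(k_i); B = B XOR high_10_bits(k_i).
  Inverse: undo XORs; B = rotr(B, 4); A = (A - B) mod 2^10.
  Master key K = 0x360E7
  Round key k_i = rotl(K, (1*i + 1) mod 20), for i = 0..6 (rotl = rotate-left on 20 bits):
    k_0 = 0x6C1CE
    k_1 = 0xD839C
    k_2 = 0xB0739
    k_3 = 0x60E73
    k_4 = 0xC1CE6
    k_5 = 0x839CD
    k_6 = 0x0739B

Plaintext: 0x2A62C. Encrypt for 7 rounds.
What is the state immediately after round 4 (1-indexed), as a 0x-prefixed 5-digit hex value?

0x290A3

s_0 = plaintext = 0x2A62C
s_1 = Round(s_0, k_0) = 0xC6F78
s_2 = Round(s_1, k_1) = 0x43CED
s_3 = Round(s_2, k_2) = 0xB1412
s_4 = Round(s_3, k_3) = 0x290A3
s_5 = Round(s_4, k_4) = 0x68535
s_6 = Round(s_5, k_5) = 0xC6D5A
s_7 = Round(s_6, k_6) = 0xFB9B9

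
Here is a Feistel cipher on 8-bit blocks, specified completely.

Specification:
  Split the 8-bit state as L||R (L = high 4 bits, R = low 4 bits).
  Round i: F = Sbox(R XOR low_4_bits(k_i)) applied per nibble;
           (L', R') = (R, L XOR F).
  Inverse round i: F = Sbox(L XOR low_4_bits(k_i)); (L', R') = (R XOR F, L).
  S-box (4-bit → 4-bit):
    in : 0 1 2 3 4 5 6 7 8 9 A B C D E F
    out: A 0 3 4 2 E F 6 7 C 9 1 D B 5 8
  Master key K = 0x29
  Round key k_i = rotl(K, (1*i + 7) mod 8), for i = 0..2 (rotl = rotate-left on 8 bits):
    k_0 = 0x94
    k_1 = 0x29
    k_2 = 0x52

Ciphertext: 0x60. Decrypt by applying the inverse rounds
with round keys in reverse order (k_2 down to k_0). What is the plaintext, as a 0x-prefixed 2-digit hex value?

0x67

s_0 = ciphertext = 0x60
s_1 = InvRound(s_0, k_2) = 0x26
s_2 = InvRound(s_1, k_1) = 0x72
s_3 = InvRound(s_2, k_0) = 0x67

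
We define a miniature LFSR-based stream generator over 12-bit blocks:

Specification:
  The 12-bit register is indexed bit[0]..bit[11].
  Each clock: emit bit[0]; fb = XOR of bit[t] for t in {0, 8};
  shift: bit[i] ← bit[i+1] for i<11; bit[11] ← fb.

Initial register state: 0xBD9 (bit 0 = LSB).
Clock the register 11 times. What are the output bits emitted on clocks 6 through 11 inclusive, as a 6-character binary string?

011110

reg_0 = 0xBD9
clock 1: out=1, reg = 0x5EC
clock 2: out=0, reg = 0xAF6
clock 3: out=0, reg = 0x57B
clock 4: out=1, reg = 0x2BD
clock 5: out=1, reg = 0x95E
clock 6: out=0, reg = 0xCAF
clock 7: out=1, reg = 0xE57
clock 8: out=1, reg = 0xF2B
clock 9: out=1, reg = 0x795
clock 10: out=1, reg = 0x3CA
clock 11: out=0, reg = 0x9E5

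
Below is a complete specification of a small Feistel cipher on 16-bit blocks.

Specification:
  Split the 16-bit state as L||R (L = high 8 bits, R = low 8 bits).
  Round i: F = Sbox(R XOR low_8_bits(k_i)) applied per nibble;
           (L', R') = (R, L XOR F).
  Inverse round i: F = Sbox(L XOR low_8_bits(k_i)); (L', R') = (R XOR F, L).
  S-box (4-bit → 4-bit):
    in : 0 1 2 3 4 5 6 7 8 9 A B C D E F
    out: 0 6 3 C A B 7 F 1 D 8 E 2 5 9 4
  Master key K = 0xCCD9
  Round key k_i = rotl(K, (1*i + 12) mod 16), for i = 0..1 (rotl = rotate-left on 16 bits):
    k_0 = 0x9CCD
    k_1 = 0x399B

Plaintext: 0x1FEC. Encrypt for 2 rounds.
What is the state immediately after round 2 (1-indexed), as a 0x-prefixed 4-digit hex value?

s_0 = plaintext = 0x1FEC
s_1 = Round(s_0, k_0) = 0xEC29
s_2 = Round(s_1, k_1) = 0x290F

0x290F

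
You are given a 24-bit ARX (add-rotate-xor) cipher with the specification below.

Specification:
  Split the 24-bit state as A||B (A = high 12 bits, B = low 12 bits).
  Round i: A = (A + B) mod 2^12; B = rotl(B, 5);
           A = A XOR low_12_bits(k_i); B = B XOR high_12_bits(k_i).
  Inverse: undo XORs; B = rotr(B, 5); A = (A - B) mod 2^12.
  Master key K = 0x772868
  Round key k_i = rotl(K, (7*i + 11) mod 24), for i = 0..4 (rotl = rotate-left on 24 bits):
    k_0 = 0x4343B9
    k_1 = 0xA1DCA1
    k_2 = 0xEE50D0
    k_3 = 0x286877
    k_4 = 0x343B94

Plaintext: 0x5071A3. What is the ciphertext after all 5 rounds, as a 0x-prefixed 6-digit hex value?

s_0 = plaintext = 0x5071A3
s_1 = Round(s_0, k_0) = 0x513057
s_2 = Round(s_1, k_1) = 0x9CB0FD
s_3 = Round(s_2, k_2) = 0xA18144
s_4 = Round(s_3, k_3) = 0x32BA04
s_5 = Round(s_4, k_4) = 0x6BB3D7

0x6BB3D7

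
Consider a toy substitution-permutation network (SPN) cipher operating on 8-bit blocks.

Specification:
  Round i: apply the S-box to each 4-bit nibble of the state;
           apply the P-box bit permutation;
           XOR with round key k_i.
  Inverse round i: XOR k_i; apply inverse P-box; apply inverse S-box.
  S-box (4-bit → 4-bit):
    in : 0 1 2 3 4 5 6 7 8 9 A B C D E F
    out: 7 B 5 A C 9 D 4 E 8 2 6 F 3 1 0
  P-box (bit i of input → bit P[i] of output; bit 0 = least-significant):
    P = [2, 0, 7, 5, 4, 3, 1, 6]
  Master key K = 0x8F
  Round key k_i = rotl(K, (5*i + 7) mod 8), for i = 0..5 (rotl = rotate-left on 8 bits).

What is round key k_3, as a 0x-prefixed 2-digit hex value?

0xE3

K = 0x8F
k_0 = rotl(K, (5*0+7) mod 8) = rotl(K, 7) = 0xC7
k_1 = rotl(K, (5*1+7) mod 8) = rotl(K, 4) = 0xF8
k_2 = rotl(K, (5*2+7) mod 8) = rotl(K, 1) = 0x1F
k_3 = rotl(K, (5*3+7) mod 8) = rotl(K, 6) = 0xE3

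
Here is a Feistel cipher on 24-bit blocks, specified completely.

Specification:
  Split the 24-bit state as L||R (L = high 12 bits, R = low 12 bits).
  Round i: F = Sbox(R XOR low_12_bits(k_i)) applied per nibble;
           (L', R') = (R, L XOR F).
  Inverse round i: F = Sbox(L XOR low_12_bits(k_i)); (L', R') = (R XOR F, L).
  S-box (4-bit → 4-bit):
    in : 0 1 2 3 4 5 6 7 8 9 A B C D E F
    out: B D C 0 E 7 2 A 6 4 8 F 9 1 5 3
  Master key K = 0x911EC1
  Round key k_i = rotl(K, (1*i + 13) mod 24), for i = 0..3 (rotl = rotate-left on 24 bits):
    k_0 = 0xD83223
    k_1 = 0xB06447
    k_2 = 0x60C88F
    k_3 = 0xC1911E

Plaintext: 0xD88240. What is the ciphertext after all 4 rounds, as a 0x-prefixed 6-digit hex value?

s_0 = plaintext = 0xD88240
s_1 = Round(s_0, k_0) = 0x2406A8
s_2 = Round(s_1, k_1) = 0x6A8E13
s_3 = Round(s_2, k_2) = 0xE134E1
s_4 = Round(s_3, k_3) = 0x4E1920

0x4E1920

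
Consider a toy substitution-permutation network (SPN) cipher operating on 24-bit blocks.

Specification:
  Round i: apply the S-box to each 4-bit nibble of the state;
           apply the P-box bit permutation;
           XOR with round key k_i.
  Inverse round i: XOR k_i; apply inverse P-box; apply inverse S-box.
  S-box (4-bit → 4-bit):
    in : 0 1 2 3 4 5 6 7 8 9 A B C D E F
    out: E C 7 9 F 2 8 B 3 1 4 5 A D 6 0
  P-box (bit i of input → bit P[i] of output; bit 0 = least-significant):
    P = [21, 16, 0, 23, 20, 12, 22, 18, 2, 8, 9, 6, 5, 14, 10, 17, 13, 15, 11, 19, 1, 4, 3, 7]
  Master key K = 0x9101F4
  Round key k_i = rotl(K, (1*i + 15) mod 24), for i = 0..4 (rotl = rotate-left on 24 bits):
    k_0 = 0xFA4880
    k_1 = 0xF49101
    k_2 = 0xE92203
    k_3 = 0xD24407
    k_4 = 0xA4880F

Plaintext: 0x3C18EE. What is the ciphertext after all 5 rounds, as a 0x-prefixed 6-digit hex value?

0xB16E24

s_0 = plaintext = 0x3C18EE
s_1 = Round(s_0, k_0) = 0xB1DD07
s_2 = Round(s_1, k_1) = 0x1B8F6F
s_3 = Round(s_2, k_2) = 0xED4AAB
s_4 = Round(s_3, k_3) = 0xB82A3E
s_5 = Round(s_4, k_4) = 0xB16E24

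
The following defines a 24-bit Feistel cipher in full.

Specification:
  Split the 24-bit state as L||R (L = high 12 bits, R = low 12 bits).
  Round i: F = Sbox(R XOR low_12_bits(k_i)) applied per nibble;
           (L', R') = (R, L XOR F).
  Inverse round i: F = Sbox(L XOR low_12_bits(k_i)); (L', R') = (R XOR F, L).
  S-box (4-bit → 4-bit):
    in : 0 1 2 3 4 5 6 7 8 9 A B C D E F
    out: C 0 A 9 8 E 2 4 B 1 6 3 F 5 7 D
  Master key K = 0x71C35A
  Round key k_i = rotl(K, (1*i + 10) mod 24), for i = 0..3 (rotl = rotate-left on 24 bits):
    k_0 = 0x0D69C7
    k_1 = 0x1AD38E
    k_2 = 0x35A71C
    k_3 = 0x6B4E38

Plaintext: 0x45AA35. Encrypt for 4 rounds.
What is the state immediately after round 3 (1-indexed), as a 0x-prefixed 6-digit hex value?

0xDF2BF7

s_0 = plaintext = 0x45AA35
s_1 = Round(s_0, k_0) = 0xA35D80
s_2 = Round(s_1, k_1) = 0xD80DF2
s_3 = Round(s_2, k_2) = 0xDF2BF7
s_4 = Round(s_3, k_3) = 0xBF730F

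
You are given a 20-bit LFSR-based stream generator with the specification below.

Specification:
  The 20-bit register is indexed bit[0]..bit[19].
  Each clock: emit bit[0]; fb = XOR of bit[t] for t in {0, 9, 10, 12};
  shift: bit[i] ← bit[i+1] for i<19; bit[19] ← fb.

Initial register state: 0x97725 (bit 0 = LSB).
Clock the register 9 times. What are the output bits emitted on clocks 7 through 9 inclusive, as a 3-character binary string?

reg_0 = 0x97725
clock 1: out=1, reg = 0x4BB92
clock 2: out=0, reg = 0x25DC9
clock 3: out=1, reg = 0x92EE4
clock 4: out=0, reg = 0x49772
clock 5: out=0, reg = 0xA4BB9
clock 6: out=1, reg = 0x525DC
clock 7: out=0, reg = 0xA92EE
clock 8: out=0, reg = 0x54977
clock 9: out=1, reg = 0xAA4BB

001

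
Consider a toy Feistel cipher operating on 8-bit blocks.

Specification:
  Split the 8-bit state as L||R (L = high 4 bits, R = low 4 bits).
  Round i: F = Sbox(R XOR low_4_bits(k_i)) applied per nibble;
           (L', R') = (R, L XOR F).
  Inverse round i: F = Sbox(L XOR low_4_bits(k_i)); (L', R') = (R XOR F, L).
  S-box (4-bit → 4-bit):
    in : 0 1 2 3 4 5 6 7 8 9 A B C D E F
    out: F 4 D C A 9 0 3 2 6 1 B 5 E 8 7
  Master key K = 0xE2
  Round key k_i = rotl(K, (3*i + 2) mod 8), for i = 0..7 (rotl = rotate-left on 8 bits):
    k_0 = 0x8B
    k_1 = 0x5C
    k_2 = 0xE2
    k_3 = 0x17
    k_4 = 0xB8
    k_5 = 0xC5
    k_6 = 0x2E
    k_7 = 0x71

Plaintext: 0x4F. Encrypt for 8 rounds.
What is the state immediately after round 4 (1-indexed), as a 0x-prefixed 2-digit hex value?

0x12

s_0 = plaintext = 0x4F
s_1 = Round(s_0, k_0) = 0xFE
s_2 = Round(s_1, k_1) = 0xE2
s_3 = Round(s_2, k_2) = 0x21
s_4 = Round(s_3, k_3) = 0x12
s_5 = Round(s_4, k_4) = 0x20
s_6 = Round(s_5, k_5) = 0x0B
s_7 = Round(s_6, k_6) = 0xB9
s_8 = Round(s_7, k_7) = 0x99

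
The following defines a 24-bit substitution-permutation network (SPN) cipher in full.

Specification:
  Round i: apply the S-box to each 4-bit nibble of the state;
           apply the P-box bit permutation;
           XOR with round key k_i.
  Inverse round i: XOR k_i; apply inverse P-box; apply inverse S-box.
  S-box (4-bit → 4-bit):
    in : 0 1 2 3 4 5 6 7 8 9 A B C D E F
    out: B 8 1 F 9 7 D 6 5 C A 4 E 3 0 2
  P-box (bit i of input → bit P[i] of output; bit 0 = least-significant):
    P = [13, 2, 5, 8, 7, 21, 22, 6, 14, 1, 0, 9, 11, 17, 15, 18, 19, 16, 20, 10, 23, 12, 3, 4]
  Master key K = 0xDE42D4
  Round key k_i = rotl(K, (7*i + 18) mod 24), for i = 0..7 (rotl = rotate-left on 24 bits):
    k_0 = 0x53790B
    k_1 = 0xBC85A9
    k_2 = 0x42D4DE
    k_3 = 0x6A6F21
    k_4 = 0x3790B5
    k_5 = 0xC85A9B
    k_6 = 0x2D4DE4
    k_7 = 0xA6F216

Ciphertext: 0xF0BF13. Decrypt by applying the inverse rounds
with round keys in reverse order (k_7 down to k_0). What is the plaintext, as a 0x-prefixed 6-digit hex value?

s_0 = ciphertext = 0xF0BF13
s_1 = InvRound(s_0, k_7) = 0xE908BA
s_2 = InvRound(s_1, k_6) = 0x611D9A
s_3 = InvRound(s_2, k_5) = 0x20E6F1
s_4 = InvRound(s_3, k_4) = 0xFCA41D
s_5 = InvRound(s_4, k_3) = 0x6B34EC
s_6 = InvRound(s_5, k_2) = 0x1DBDF8
s_7 = InvRound(s_6, k_1) = 0x0F2BA2
s_8 = InvRound(s_7, k_0) = 0x78168B

0x78168B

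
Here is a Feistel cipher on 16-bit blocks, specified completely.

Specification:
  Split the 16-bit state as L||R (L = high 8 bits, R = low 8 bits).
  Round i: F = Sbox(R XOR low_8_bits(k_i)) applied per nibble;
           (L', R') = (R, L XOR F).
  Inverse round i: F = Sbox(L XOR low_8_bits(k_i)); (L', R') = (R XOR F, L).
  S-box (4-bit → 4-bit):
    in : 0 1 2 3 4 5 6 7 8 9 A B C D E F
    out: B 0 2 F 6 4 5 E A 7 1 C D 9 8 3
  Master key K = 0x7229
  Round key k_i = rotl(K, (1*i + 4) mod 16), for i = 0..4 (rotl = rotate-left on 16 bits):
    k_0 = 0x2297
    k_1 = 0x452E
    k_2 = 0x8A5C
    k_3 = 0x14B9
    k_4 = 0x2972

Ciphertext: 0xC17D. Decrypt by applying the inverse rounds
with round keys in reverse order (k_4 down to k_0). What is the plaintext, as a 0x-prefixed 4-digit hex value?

0xBCB0

s_0 = ciphertext = 0xC17D
s_1 = InvRound(s_0, k_4) = 0xB2C1
s_2 = InvRound(s_1, k_3) = 0x7DB2
s_3 = InvRound(s_2, k_2) = 0x927D
s_4 = InvRound(s_3, k_1) = 0xB092
s_5 = InvRound(s_4, k_0) = 0xBCB0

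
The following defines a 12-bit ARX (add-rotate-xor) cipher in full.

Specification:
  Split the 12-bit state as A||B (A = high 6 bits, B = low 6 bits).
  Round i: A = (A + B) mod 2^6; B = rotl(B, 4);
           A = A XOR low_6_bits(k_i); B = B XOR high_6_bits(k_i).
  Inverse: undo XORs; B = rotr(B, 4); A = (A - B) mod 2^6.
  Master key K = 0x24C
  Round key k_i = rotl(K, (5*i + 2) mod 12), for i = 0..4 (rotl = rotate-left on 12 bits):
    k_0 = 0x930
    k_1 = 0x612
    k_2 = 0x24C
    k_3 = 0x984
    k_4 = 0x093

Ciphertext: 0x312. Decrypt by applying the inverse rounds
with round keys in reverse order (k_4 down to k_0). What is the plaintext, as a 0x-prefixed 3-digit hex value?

0x683

s_0 = ciphertext = 0x312
s_1 = InvRound(s_0, k_4) = 0x781
s_2 = InvRound(s_1, k_3) = 0xF1E
s_3 = InvRound(s_2, k_2) = 0x4DD
s_4 = InvRound(s_3, k_1) = 0xB54
s_5 = InvRound(s_4, k_0) = 0x683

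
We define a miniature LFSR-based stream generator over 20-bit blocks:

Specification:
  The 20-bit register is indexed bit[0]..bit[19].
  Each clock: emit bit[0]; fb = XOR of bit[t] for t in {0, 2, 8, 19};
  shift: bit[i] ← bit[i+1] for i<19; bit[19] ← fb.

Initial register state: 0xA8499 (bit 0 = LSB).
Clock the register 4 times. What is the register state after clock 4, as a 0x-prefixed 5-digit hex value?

reg_0 = 0xA8499
clock 1: out=1, reg = 0x5424C
clock 2: out=0, reg = 0xAA126
clock 3: out=0, reg = 0xD5093
clock 4: out=1, reg = 0x6A849

0x6A849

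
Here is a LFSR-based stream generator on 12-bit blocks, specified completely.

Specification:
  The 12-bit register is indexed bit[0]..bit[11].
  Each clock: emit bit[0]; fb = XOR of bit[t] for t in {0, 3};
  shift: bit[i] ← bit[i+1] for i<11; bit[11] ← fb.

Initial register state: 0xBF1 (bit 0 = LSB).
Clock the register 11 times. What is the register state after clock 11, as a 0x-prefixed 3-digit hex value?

reg_0 = 0xBF1
clock 1: out=1, reg = 0xDF8
clock 2: out=0, reg = 0xEFC
clock 3: out=0, reg = 0xF7E
clock 4: out=0, reg = 0xFBF
clock 5: out=1, reg = 0x7DF
clock 6: out=1, reg = 0x3EF
clock 7: out=1, reg = 0x1F7
clock 8: out=1, reg = 0x8FB
clock 9: out=1, reg = 0x47D
clock 10: out=1, reg = 0x23E
clock 11: out=0, reg = 0x91F

0x91F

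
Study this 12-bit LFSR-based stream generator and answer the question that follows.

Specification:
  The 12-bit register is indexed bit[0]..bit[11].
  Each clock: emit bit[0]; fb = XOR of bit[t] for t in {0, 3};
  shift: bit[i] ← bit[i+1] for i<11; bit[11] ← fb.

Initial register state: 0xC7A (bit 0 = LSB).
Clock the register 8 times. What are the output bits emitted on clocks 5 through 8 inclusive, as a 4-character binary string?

reg_0 = 0xC7A
clock 1: out=0, reg = 0xE3D
clock 2: out=1, reg = 0x71E
clock 3: out=0, reg = 0xB8F
clock 4: out=1, reg = 0x5C7
clock 5: out=1, reg = 0xAE3
clock 6: out=1, reg = 0xD71
clock 7: out=1, reg = 0xEB8
clock 8: out=0, reg = 0xF5C

1110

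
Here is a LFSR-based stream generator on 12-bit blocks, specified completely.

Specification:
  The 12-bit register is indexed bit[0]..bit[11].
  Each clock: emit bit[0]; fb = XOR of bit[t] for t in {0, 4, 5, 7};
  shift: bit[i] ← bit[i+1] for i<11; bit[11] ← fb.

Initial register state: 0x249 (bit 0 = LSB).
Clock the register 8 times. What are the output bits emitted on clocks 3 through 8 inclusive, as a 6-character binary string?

010010

reg_0 = 0x249
clock 1: out=1, reg = 0x924
clock 2: out=0, reg = 0xC92
clock 3: out=0, reg = 0x649
clock 4: out=1, reg = 0xB24
clock 5: out=0, reg = 0xD92
clock 6: out=0, reg = 0x6C9
clock 7: out=1, reg = 0x364
clock 8: out=0, reg = 0x9B2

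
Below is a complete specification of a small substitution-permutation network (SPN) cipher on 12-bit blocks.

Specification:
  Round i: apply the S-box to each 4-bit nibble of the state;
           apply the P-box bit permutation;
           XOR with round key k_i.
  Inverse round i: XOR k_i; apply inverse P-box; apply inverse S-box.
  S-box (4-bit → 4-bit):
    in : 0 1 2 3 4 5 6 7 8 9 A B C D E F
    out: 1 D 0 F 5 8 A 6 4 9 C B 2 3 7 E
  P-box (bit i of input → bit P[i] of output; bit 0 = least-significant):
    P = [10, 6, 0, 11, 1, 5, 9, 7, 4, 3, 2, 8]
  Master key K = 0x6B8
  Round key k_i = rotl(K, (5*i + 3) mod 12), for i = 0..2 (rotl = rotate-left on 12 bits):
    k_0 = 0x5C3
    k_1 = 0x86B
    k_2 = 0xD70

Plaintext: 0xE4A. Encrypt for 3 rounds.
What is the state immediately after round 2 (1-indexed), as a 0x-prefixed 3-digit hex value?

s_0 = plaintext = 0xE4A
s_1 = Round(s_0, k_0) = 0xFDC
s_2 = Round(s_1, k_1) = 0x905
s_3 = Round(s_2, k_2) = 0x462

0x905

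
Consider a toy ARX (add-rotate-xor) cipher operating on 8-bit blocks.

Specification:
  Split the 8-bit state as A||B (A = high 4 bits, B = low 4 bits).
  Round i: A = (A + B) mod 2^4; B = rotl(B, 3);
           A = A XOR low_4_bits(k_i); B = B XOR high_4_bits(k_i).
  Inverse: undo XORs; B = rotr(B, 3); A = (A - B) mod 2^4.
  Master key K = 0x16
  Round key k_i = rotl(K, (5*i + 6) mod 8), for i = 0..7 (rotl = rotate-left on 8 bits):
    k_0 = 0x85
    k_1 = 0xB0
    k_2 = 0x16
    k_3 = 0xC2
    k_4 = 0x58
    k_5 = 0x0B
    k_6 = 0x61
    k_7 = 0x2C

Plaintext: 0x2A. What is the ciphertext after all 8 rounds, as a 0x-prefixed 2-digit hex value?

0x5A

s_0 = plaintext = 0x2A
s_1 = Round(s_0, k_0) = 0x9D
s_2 = Round(s_1, k_1) = 0x65
s_3 = Round(s_2, k_2) = 0xDB
s_4 = Round(s_3, k_3) = 0xA1
s_5 = Round(s_4, k_4) = 0x3D
s_6 = Round(s_5, k_5) = 0xBE
s_7 = Round(s_6, k_6) = 0x81
s_8 = Round(s_7, k_7) = 0x5A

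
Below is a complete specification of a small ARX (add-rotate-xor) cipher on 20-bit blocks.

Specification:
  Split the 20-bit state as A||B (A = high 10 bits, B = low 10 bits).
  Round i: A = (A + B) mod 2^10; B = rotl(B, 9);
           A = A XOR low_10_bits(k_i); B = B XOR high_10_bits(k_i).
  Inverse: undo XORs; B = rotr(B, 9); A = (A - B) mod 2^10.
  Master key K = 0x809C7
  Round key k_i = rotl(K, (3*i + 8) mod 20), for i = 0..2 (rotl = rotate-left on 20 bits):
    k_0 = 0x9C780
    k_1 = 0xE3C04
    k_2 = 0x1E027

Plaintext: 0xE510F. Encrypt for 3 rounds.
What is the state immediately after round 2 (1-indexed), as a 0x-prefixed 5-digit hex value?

0x077F4

s_0 = plaintext = 0xE510F
s_1 = Round(s_0, k_0) = 0xC8CF6
s_2 = Round(s_1, k_1) = 0x077F4
s_3 = Round(s_2, k_2) = 0x0D982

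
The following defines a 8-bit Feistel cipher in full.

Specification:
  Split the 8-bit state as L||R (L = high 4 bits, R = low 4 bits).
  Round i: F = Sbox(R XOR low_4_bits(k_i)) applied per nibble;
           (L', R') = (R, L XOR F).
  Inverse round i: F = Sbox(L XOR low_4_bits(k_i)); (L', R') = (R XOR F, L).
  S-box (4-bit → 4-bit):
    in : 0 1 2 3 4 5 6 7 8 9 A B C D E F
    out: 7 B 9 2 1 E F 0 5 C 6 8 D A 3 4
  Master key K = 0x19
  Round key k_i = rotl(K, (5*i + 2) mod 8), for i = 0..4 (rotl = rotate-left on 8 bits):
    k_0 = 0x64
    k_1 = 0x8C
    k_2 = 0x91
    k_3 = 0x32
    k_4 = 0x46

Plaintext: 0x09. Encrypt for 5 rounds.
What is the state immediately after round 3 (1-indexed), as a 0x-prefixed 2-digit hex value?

s_0 = plaintext = 0x09
s_1 = Round(s_0, k_0) = 0x9A
s_2 = Round(s_1, k_1) = 0xA6
s_3 = Round(s_2, k_2) = 0x6A
s_4 = Round(s_3, k_3) = 0xA3
s_5 = Round(s_4, k_4) = 0x34

0x6A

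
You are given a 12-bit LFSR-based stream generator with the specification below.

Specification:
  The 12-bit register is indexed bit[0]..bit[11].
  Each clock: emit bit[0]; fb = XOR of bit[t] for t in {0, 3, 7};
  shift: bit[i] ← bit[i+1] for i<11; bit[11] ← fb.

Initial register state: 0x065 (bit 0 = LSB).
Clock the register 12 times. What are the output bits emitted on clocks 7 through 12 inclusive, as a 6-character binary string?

reg_0 = 0x065
clock 1: out=1, reg = 0x832
clock 2: out=0, reg = 0x419
clock 3: out=1, reg = 0x20C
clock 4: out=0, reg = 0x906
clock 5: out=0, reg = 0x483
clock 6: out=1, reg = 0x241
clock 7: out=1, reg = 0x920
clock 8: out=0, reg = 0x490
clock 9: out=0, reg = 0xA48
clock 10: out=0, reg = 0xD24
clock 11: out=0, reg = 0x692
clock 12: out=0, reg = 0xB49

100000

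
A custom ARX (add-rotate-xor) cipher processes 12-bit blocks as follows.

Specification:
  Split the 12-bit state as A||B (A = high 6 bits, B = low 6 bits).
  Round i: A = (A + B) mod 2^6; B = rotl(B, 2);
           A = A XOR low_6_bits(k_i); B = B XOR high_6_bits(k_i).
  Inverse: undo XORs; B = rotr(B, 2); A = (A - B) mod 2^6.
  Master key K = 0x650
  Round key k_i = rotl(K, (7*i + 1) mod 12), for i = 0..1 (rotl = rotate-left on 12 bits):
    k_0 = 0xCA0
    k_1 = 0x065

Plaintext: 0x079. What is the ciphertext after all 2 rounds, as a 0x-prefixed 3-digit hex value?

0x294

s_0 = plaintext = 0x079
s_1 = Round(s_0, k_0) = 0x695
s_2 = Round(s_1, k_1) = 0x294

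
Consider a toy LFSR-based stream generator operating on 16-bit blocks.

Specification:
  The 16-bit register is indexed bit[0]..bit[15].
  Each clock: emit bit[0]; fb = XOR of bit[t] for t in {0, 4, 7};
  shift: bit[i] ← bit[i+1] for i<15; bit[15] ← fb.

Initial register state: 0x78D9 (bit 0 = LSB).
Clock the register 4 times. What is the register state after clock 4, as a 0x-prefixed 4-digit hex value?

reg_0 = 0x78D9
clock 1: out=1, reg = 0xBC6C
clock 2: out=0, reg = 0x5E36
clock 3: out=0, reg = 0xAF1B
clock 4: out=1, reg = 0x578D

0x578D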